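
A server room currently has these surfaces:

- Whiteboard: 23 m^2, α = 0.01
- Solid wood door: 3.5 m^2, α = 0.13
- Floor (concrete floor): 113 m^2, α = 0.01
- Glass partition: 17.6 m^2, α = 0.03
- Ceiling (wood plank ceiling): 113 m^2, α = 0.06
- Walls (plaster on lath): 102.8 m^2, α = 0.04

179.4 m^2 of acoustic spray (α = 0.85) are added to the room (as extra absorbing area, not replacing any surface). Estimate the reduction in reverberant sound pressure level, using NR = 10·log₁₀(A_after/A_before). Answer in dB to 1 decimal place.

11.0 dB

Summing Sᵢαᵢ: 0.230 + 0.455 + 1.130 + 0.528 + 6.780 + 4.112 → A_before = 13.235 sabins.
Treatment contributes 179.4·0.85 = 152.490 sabins.
A_after = 13.235 + 152.490 = 165.725 sabins.
NR = 10·log₁₀(165.725/13.235) = 11.0 dB.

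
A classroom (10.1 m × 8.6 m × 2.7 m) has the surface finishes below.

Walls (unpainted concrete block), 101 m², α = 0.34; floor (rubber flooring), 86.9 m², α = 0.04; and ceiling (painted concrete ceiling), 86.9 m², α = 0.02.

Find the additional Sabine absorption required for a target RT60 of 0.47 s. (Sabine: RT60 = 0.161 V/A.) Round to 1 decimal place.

40.8 sabins

Equivalent absorption area: A₁ = 101·0.34 + 86.9·0.04 + 86.9·0.02 = 39.554 m².
For T = 0.47 s, need A₂ = 0.161·V/T = 0.161·234.522/0.47 = 80.336 sabins.
Additional absorption ΔA = 80.336 − 39.554 = 40.8 sabins.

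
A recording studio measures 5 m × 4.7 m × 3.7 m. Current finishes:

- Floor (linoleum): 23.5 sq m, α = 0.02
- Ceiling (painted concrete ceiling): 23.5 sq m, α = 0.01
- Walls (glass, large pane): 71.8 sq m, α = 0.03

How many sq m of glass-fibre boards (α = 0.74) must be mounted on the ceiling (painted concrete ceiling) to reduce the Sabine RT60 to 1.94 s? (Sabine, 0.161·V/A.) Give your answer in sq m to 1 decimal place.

Equivalent absorption area: A₁ = 23.5*0.02 + 23.5*0.01 + 71.8*0.03 = 2.859 sq m.
Required A₂ = 0.161·86.95/1.94 = 7.216 sabins.
ΔA needed = 7.216 − 2.859 = 4.357 sabins.
Net gain per sq m: Δα = 0.74 − 0.01 = 0.73.
Panel area = 4.357 / 0.73 = 6.0 sq m.

6.0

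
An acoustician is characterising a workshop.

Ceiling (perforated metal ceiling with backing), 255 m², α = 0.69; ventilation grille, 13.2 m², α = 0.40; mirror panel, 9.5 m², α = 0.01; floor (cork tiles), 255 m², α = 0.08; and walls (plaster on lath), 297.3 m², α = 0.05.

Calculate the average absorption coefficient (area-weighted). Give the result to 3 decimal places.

0.261

Total surface area S = 830.0 m².
Weighted sum Σ Sα = 216.590.
ᾱ = A/S = 0.261.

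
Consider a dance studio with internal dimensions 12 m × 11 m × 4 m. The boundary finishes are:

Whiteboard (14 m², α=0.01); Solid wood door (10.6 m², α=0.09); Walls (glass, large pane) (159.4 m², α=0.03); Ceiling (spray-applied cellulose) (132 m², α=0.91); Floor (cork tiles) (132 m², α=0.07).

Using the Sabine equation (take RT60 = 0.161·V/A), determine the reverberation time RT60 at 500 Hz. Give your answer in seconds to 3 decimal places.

0.629 s

Summing Sᵢαᵢ: 0.140 + 0.954 + 4.782 + 120.120 + 9.240 → A = 135.236 sabins.
Room volume: 528 m³.
T = 0.161 V/A = 0.161·528/135.236 = 0.629 s.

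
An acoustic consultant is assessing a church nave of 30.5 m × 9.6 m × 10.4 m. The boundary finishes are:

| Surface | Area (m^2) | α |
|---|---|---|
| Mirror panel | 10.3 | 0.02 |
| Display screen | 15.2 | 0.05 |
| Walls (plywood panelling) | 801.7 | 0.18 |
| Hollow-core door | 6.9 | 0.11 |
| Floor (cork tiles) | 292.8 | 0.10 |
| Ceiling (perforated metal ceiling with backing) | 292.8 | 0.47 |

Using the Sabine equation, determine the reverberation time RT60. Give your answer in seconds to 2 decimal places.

A = Σ Sᵢαᵢ = 10.3*0.02 + 15.2*0.05 + 801.7*0.18 + 6.9*0.11 + 292.8*0.10 + 292.8*0.47 = 312.927 sabins.
Room volume: 3045.12 m³.
Sabine: RT60 = 0.161 × 3045.12 / 312.927 = 1.57 s.

1.57 seconds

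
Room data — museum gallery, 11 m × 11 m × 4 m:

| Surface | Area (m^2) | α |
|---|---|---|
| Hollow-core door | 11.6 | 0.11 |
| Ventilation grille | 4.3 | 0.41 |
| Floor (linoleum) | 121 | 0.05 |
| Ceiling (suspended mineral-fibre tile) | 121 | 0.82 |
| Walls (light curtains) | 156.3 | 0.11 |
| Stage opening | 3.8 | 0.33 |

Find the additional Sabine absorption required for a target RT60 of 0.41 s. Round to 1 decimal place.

Equivalent absorption area: A₁ = 11.6×0.11 + 4.3×0.41 + 121×0.05 + 121×0.82 + 156.3×0.11 + 3.8×0.33 = 126.756 m^2.
V = 484 m³. Required absorption A₂ = 0.161 × 484 / 0.41 = 190.059 sabins.
Shortfall: 190.059 − 126.756 = 63.3 sabins.

63.3 sabins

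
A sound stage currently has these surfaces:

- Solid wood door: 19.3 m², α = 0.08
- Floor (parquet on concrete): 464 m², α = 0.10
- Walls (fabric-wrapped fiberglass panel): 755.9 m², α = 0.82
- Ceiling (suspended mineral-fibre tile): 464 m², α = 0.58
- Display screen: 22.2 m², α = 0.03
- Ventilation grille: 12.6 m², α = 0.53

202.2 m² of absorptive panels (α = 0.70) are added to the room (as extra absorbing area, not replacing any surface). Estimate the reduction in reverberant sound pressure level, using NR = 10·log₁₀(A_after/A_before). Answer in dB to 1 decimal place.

0.6 dB

Equivalent absorption area: A_before = 19.3×0.08 + 464×0.10 + 755.9×0.82 + 464×0.58 + 22.2×0.03 + 12.6×0.53 = 944.246 m².
Added absorption = 202.2 × 0.70 = 141.540 sabins.
New total A_after = 1085.786 sabins.
Reduction = 10 log₁₀(A_after/A_before) = 10 log₁₀(1.1499) = 0.6 dB.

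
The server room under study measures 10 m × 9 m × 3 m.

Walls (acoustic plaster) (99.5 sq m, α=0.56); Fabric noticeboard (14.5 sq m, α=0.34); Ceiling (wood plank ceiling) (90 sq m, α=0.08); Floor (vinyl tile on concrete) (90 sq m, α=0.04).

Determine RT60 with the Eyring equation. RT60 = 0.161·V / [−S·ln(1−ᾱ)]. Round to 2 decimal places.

S = Σ Sᵢ = 294.0 sq m.
Σ(Sᵢαᵢ) = 99.5×0.56 + 14.5×0.34 + 90×0.08 + 90×0.04 = 71.450.
Mean coefficient ᾱ = A/S = 0.2430.
−S·ln(1−ᾱ) = −294.0 × ln(1 − 0.2430) = 81.847.
V = 10 × 9 × 3 = 270 m³.
T = 0.161·V/[−S·ln(1−ᾱ)] = 0.161·270/81.847 = 0.53 s.

0.53 s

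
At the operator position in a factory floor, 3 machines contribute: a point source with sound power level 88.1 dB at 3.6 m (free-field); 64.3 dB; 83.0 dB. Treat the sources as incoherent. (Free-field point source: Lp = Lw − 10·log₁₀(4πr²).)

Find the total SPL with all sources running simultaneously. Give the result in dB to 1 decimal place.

83.1 dB

Source at 3.6 m: Lp = 88.1 − 10·log₁₀(4π·3.6²) = 88.1 − 10·log₁₀(162.860) = 66.0 dB.
Converting to relative power and adding: 10^(66.0/10) + 10^(64.3/10) + 10^(83.0/10) = 2.062e+08.
Combined level = 10 log₁₀(2.062e+08) = 83.1 dB.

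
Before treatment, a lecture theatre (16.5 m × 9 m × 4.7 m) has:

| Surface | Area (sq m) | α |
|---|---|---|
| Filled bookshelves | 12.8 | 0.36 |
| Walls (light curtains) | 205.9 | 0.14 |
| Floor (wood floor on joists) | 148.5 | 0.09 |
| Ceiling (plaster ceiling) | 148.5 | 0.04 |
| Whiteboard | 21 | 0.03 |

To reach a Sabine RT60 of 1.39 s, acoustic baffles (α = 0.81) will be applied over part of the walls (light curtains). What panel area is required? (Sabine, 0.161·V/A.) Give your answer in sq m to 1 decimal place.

Summing Sᵢαᵢ: 4.608 + 28.826 + 13.365 + 5.940 + 0.630 → A₁ = 53.369 sabins.
Required A₂ = 0.161·697.95/1.39 = 80.842 sabins.
ΔA needed = 80.842 − 53.369 = 27.473 sabins.
Each sq m of panel replacing the walls (light curtains) adds (0.81 − 0.14) = 0.67 sabins.
Area = ΔA/Δα = 27.473/0.67 = 41.0 sq m.

41.0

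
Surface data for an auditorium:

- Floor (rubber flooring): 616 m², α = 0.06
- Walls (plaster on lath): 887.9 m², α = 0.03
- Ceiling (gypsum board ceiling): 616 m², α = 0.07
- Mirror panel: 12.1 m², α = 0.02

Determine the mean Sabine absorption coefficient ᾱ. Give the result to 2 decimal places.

Total surface area S = 2132.0 m².
Σ(Sᵢαᵢ) = 616*0.06 + 887.9*0.03 + 616*0.07 + 12.1*0.02 = 106.959.
ᾱ = 106.959 / 2132.0 = 0.05.

0.05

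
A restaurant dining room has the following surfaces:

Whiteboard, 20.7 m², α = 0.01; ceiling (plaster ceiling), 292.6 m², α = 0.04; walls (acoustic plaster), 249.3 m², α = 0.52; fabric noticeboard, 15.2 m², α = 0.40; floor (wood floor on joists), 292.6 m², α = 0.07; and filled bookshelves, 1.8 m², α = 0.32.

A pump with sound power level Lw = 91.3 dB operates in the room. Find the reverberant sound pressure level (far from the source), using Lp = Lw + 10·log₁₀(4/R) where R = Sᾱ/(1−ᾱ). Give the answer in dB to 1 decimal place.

74.1 dB

Σ(Sᵢαᵢ) = 20.7·0.01 + 292.6·0.04 + 249.3·0.52 + 15.2·0.40 + 292.6·0.07 + 1.8·0.32 = 168.685; total area S = 872.2 m².
ᾱ = 168.685/872.2 = 0.1934; R = Sᾱ/(1−ᾱ) = 168.685/(1−0.1934) = 209.131 m².
Lp = 91.3 + 10·log₁₀(4/209.131) = 91.3 + (-17.18) = 74.1 dB.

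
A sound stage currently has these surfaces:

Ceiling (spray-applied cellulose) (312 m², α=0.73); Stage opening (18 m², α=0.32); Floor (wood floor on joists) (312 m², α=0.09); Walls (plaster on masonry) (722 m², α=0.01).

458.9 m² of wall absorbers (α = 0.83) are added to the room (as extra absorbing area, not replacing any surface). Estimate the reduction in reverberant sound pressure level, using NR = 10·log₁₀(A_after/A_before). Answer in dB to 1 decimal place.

Total absorption A_before = 312*0.73 + 18*0.32 + 312*0.09 + 722*0.01
  = 227.760 + 5.760 + 28.080 + 7.220 = 268.820 m² sabins.
Added absorption = 458.9 × 0.83 = 380.887 sabins.
A_after = 268.820 + 380.887 = 649.707 sabins.
NR = 10·log₁₀(649.707/268.820) = 3.8 dB.

3.8 dB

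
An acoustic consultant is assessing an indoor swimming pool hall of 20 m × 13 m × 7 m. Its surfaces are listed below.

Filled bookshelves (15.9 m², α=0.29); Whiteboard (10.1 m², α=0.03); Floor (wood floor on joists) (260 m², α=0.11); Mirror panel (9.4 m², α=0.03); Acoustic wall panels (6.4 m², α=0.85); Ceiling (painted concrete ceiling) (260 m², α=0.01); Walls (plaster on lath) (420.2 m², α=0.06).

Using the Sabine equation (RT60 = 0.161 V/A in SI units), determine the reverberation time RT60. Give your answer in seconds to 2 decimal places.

Total absorption A = 15.9*0.29 + 10.1*0.03 + 260*0.11 + 9.4*0.03 + 6.4*0.85 + 260*0.01 + 420.2*0.06
  = 4.611 + 0.303 + 28.600 + 0.282 + 5.440 + 2.600 + 25.212 = 67.048 m² sabins.
V = 20·13·7 = 1820 m³.
T = 0.161 V/A = 0.161·1820/67.048 = 4.37 s.

4.37 s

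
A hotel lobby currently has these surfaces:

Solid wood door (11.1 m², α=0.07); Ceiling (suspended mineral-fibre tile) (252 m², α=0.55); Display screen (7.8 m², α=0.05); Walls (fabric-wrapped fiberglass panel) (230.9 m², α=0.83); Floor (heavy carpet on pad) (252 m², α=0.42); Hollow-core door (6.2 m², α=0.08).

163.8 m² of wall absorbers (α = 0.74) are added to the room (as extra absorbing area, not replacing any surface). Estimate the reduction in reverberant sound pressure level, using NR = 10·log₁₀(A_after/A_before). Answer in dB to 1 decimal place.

1.1 dB

Total absorption A_before = 11.1*0.07 + 252*0.55 + 7.8*0.05 + 230.9*0.83 + 252*0.42 + 6.2*0.08
  = 0.777 + 138.600 + 0.390 + 191.647 + 105.840 + 0.496 = 437.750 m² sabins.
Treatment contributes 163.8·0.74 = 121.212 sabins.
A_after = 437.750 + 121.212 = 558.962 sabins.
NR = 10·log₁₀(558.962/437.750) = 1.1 dB.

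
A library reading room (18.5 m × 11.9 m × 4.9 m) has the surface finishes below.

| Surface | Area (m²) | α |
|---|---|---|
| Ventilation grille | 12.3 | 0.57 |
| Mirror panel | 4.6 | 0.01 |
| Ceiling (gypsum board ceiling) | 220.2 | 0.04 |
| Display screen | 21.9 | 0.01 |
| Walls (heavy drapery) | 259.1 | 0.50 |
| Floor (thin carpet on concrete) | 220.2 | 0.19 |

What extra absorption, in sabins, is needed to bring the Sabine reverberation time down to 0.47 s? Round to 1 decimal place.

Equivalent absorption area: A₁ = 12.3*0.57 + 4.6*0.01 + 220.2*0.04 + 21.9*0.01 + 259.1*0.50 + 220.2*0.19 = 187.472 m².
Target A₂ = 0.161·1078.735/0.47 = 369.524 sabins (V = 1078.735 m³).
Shortfall: 369.524 − 187.472 = 182.1 sabins.

182.1 sabins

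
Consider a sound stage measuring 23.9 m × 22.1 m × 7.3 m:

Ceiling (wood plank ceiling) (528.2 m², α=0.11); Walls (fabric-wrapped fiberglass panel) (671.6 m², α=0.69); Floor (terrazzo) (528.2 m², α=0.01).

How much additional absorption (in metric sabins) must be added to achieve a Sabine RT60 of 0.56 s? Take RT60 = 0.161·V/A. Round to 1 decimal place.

Summing Sᵢαᵢ: 58.102 + 463.404 + 5.282 → A₁ = 526.788 sabins.
For T = 0.56 s, need A₂ = 0.161·V/T = 0.161·3855.787/0.56 = 1108.539 sabins.
ΔA = A₂ − A₁ = 1108.539 − 526.788 = 581.8 sabins.

581.8 sabins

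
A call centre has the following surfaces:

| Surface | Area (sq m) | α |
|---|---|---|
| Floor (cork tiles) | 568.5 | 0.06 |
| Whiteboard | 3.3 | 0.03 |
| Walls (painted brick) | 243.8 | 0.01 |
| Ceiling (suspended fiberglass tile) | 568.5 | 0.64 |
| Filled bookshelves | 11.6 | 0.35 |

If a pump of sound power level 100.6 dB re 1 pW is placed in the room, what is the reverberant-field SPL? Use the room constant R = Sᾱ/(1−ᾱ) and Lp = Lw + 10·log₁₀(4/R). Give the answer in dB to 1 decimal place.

79.1 dB

A = 404.547 sabins; S = 1395.7 sq m.
ᾱ = 0.2899, so room constant R = A/(1−ᾱ) = 569.704 sq m.
Lp = 100.6 + 10·log₁₀(4/569.704) = 100.6 + (-21.54) = 79.1 dB.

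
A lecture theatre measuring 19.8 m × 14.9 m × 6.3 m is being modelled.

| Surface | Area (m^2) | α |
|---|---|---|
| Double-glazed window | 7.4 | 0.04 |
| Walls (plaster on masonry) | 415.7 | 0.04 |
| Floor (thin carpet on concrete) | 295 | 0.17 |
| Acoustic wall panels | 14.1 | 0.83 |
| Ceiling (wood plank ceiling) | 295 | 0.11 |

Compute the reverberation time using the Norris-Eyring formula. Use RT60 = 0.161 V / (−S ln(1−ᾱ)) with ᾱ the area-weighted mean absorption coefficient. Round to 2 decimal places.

Total surface area S = 7.4 + 415.7 + 295 + 14.1 + 295 = 1027.2 m^2.
Absorption A = 7.4×0.04 + 415.7×0.04 + 295×0.17 + 14.1×0.83 + 295×0.11 = 111.227 sabins.
ᾱ = 111.227 / 1027.2 = 0.1083.
−S·ln(1−ᾱ) = −1027.2 × ln(1 − 0.1083) = 117.743.
V = 19.8 × 14.9 × 6.3 = 1858.626 m³.
RT60 = 0.161 × 1858.626 / 117.743 = 2.54 s.

2.54 sec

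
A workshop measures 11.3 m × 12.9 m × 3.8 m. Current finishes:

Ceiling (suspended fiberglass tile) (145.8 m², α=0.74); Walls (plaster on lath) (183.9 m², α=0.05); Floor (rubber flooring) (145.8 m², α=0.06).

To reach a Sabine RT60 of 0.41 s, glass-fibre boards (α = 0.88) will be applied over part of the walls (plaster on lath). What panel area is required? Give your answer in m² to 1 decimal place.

110.5

Equivalent absorption area: A₁ = 145.8*0.74 + 183.9*0.05 + 145.8*0.06 = 125.835 m².
V = 553.926 m³. Target absorption A₂ = 0.161 × 553.926 / 0.41 = 217.517 sabins.
ΔA needed = 217.517 − 125.835 = 91.682 sabins.
Each m² of panel replacing the walls (plaster on lath) adds (0.88 − 0.05) = 0.83 sabins.
Area = ΔA/Δα = 91.682/0.83 = 110.5 m².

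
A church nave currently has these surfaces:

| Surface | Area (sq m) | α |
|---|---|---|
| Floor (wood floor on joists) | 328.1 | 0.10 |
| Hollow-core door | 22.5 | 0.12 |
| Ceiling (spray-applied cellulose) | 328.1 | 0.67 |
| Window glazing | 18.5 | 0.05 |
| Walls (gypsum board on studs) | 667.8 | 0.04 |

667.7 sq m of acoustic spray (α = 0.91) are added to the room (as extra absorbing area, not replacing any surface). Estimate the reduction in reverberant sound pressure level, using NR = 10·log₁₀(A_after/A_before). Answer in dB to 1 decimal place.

Total absorption A_before = 328.1×0.10 + 22.5×0.12 + 328.1×0.67 + 18.5×0.05 + 667.8×0.04
  = 32.810 + 2.700 + 219.827 + 0.925 + 26.712 = 282.974 sq m sabins.
Treatment contributes 667.7·0.91 = 607.607 sabins.
A_after = 282.974 + 607.607 = 890.581 sabins.
Reduction = 10 log₁₀(A_after/A_before) = 10 log₁₀(3.1472) = 5.0 dB.

5.0 dB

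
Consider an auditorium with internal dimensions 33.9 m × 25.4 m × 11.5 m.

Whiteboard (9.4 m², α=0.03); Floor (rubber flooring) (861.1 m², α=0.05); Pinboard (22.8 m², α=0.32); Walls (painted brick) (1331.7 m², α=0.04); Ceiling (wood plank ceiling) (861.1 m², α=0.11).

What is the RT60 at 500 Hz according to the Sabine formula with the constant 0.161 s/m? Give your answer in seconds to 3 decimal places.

8.027 s

A = Σ Sᵢαᵢ = 9.4*0.03 + 861.1*0.05 + 22.8*0.32 + 1331.7*0.04 + 861.1*0.11 = 198.622 sabins.
Volume V = 33.9 × 25.4 × 11.5 = 9902.19 m³.
RT60 = 0.161 · V / A = 0.161 × 9902.19 / 198.622 = 8.027 s.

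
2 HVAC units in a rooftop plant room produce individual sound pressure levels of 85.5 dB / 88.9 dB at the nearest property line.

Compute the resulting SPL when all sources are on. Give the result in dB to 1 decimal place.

Σ 10^(Lᵢ/10) = 1.131e+09.
Back to dB: 10·log₁₀ Σ = 90.5 dB.

90.5 dB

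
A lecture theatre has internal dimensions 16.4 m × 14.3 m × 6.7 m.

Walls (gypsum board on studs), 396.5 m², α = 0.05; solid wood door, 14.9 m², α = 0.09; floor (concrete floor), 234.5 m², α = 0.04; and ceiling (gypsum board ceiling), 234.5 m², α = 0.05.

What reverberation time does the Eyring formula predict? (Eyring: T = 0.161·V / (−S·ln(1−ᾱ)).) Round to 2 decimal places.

5.84 s

S = Σ Sᵢ = 880.4 m².
Absorption A = 396.5·0.05 + 14.9·0.09 + 234.5·0.04 + 234.5·0.05 = 42.271 sabins.
Mean coefficient ᾱ = A/S = 0.0480.
−S·ln(1−ᾱ) = −880.4 × ln(1 − 0.0480) = 43.307.
V = 16.4 × 14.3 × 6.7 = 1571.284 m³.
RT60 = 0.161 × 1571.284 / 43.307 = 5.84 s.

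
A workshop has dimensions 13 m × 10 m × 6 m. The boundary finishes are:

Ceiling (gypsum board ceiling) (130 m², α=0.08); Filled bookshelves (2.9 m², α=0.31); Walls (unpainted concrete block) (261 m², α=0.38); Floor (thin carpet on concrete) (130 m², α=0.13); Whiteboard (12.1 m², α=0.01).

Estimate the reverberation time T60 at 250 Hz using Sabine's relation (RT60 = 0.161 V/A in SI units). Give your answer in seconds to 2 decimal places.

Equivalent absorption area: A = 130·0.08 + 2.9·0.31 + 261·0.38 + 130·0.13 + 12.1·0.01 = 127.500 m².
Volume V = 13 × 10 × 6 = 780 m³.
T = 0.161 V/A = 0.161·780/127.500 = 0.98 s.

0.98 seconds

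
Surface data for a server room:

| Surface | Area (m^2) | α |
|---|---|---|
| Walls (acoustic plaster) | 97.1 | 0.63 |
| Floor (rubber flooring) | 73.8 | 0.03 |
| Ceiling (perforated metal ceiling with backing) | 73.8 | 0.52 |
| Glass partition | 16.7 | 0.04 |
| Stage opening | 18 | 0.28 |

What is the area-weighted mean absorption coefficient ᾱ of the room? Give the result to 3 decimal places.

Total surface area S = 279.4 m^2.
A = 97.1*0.63 + 73.8*0.03 + 73.8*0.52 + 16.7*0.04 + 18*0.28 = 107.471 sabins.
ᾱ = 107.471 / 279.4 = 0.385.

0.385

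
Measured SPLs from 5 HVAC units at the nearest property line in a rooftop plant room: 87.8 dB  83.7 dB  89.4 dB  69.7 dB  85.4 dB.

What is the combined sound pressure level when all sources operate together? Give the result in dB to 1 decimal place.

93.1 dB

Σ 10^(Lᵢ/10) = 2.064e+09.
Back to dB: 10·log₁₀ Σ = 93.1 dB.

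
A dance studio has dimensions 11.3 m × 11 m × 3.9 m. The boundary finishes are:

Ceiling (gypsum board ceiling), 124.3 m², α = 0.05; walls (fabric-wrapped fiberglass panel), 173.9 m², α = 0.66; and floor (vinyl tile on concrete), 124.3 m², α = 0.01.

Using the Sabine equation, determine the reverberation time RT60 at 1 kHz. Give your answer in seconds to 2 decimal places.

A = Σ Sᵢαᵢ = 124.3·0.05 + 173.9·0.66 + 124.3·0.01 = 122.232 sabins.
V = 11.3·11·3.9 = 484.77 m³.
T = 0.161 V/A = 0.161·484.77/122.232 = 0.64 s.

0.64 sec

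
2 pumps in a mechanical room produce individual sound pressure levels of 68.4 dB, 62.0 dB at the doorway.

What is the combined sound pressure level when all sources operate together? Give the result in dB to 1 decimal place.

69.3 dB

Sum in the linear (power) domain: Σ 10^(Lᵢ/10) = 10^(68.4/10) + 10^(62.0/10) = 8.503e+06.
Back to dB: 10·log₁₀ Σ = 69.3 dB.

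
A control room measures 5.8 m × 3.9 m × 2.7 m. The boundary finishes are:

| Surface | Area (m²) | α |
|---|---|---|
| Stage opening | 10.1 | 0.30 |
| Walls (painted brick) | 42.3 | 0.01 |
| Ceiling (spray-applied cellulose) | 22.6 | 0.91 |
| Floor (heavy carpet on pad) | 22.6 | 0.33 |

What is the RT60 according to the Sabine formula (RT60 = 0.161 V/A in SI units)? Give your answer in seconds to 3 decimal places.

0.312 s

Equivalent absorption area: A = 10.1*0.30 + 42.3*0.01 + 22.6*0.91 + 22.6*0.33 = 31.477 m².
Volume V = 5.8 × 3.9 × 2.7 = 61.074 m³.
Sabine: RT60 = 0.161 × 61.074 / 31.477 = 0.312 s.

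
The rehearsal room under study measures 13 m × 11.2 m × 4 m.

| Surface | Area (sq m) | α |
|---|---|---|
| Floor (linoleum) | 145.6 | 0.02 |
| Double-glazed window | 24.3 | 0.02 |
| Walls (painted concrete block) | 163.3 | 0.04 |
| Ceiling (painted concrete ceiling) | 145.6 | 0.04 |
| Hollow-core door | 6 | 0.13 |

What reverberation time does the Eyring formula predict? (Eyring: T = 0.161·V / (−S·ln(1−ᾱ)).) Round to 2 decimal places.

5.57 s

S = Σ Sᵢ = 484.8 sq m.
Absorption A = 145.6·0.02 + 24.3·0.02 + 163.3·0.04 + 145.6·0.04 + 6·0.13 = 16.534 sabins.
ᾱ = 16.534 / 484.8 = 0.0341.
−S·ln(1−ᾱ) = −484.8 × ln(1 − 0.0341) = 16.820.
V = 13 × 11.2 × 4 = 582.4 m³.
RT60 = 0.161 × 582.4 / 16.820 = 5.57 s.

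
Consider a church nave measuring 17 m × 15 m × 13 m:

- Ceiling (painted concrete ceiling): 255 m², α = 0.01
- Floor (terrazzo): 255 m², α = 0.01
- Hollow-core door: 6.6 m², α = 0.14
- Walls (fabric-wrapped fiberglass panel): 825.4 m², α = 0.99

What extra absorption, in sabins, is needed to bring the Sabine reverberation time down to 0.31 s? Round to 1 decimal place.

Summing Sᵢαᵢ: 2.550 + 2.550 + 0.924 + 817.146 → A₁ = 823.170 sabins.
V = 3315 m³. Required absorption A₂ = 0.161 × 3315 / 0.31 = 1721.661 sabins.
Additional absorption ΔA = 1721.661 − 823.170 = 898.5 sabins.

898.5 sabins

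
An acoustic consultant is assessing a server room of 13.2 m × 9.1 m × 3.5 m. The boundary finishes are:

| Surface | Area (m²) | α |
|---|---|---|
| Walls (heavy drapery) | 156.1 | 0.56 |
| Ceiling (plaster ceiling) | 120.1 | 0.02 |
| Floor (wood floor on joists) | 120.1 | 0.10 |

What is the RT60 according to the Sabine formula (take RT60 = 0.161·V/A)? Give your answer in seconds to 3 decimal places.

0.665 seconds

Equivalent absorption area: A = 156.1×0.56 + 120.1×0.02 + 120.1×0.10 = 101.828 m².
Volume V = 13.2 × 9.1 × 3.5 = 420.42 m³.
RT60 = 0.161 · V / A = 0.161 × 420.42 / 101.828 = 0.665 s.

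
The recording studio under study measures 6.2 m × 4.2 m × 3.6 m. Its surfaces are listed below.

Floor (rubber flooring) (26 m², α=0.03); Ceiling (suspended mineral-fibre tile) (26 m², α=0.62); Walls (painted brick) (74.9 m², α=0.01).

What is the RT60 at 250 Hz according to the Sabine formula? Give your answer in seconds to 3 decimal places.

Total absorption A = 26·0.03 + 26·0.62 + 74.9·0.01
  = 0.780 + 16.120 + 0.749 = 17.649 m² sabins.
V = 6.2·4.2·3.6 = 93.744 m³.
Sabine: RT60 = 0.161 × 93.744 / 17.649 = 0.855 s.

0.855 seconds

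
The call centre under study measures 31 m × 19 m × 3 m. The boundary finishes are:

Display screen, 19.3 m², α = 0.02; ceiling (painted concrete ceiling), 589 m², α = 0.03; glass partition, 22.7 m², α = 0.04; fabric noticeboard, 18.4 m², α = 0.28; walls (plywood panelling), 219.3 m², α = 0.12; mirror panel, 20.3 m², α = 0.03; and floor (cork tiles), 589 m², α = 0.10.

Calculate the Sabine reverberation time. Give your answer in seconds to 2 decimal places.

2.59 s

A = Σ Sᵢαᵢ = 19.3*0.02 + 589*0.03 + 22.7*0.04 + 18.4*0.28 + 219.3*0.12 + 20.3*0.03 + 589*0.10 = 109.941 sabins.
V = 31·19·3 = 1767 m³.
Sabine: RT60 = 0.161 × 1767 / 109.941 = 2.59 s.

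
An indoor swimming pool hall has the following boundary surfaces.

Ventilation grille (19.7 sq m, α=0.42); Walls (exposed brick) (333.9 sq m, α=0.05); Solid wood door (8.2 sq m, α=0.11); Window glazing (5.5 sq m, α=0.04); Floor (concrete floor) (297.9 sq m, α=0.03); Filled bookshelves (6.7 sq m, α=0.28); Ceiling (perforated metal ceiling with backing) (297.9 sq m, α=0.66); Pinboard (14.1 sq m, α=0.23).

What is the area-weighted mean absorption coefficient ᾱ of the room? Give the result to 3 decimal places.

Total surface area S = 983.9 sq m.
Σ(Sᵢαᵢ) = 19.7×0.42 + 333.9×0.05 + 8.2×0.11 + 5.5×0.04 + 297.9×0.03 + 6.7×0.28 + 297.9×0.66 + 14.1×0.23 = 236.761.
ᾱ = A/S = 0.241.

0.241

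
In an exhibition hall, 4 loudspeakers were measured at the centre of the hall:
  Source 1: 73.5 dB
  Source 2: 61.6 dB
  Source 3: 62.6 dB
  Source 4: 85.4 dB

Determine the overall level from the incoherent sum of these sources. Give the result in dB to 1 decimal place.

Converting to relative power and adding: 10^(73.5/10) + 10^(61.6/10) + 10^(62.6/10) + 10^(85.4/10) = 3.724e+08.
Back to dB: 10·log₁₀ Σ = 85.7 dB.

85.7 dB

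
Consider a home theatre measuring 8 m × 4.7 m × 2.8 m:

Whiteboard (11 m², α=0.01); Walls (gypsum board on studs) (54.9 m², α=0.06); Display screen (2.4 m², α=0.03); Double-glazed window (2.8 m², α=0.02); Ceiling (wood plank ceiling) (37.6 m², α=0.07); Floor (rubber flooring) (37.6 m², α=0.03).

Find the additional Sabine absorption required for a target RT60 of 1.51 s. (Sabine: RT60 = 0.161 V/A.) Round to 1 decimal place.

3.9 sabins

A₁ = Σ Sᵢαᵢ = 11·0.01 + 54.9·0.06 + 2.4·0.03 + 2.8·0.02 + 37.6·0.07 + 37.6·0.03 = 7.292 sabins.
V = 105.28 m³. Required absorption A₂ = 0.161 × 105.28 / 1.51 = 11.225 sabins.
Additional absorption ΔA = 11.225 − 7.292 = 3.9 sabins.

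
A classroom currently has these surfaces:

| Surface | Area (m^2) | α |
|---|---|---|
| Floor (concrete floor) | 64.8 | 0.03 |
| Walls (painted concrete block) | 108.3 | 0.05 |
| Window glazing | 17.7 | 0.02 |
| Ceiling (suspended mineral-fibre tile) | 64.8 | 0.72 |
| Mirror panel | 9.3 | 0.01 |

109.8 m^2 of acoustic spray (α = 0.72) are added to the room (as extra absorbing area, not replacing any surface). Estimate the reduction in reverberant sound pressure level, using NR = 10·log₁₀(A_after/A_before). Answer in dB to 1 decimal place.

3.9 dB

Total absorption A_before = 64.8×0.03 + 108.3×0.05 + 17.7×0.02 + 64.8×0.72 + 9.3×0.01
  = 1.944 + 5.415 + 0.354 + 46.656 + 0.093 = 54.462 m^2 sabins.
Treatment contributes 109.8·0.72 = 79.056 sabins.
A_after = 54.462 + 79.056 = 133.518 sabins.
Reduction = 10 log₁₀(A_after/A_before) = 10 log₁₀(2.4516) = 3.9 dB.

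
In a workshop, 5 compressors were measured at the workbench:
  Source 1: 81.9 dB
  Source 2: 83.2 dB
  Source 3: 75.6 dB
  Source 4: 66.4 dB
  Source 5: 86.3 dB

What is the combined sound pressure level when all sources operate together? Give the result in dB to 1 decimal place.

89.2 dB

Σ 10^(Lᵢ/10) = 8.311e+08.
Combined level = 10 log₁₀(8.311e+08) = 89.2 dB.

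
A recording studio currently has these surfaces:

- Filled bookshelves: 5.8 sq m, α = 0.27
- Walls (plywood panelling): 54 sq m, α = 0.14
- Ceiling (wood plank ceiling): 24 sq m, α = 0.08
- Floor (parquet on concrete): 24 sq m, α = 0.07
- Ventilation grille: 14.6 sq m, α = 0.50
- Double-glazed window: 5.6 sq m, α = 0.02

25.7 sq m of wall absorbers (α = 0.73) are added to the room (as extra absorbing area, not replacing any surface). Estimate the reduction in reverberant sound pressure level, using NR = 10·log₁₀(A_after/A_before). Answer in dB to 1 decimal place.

2.9 dB

Summing Sᵢαᵢ: 1.566 + 7.560 + 1.920 + 1.680 + 7.300 + 0.112 → A_before = 20.138 sabins.
Added absorption = 25.7 × 0.73 = 18.761 sabins.
New total A_after = 38.899 sabins.
NR = 10·log₁₀(38.899/20.138) = 2.9 dB.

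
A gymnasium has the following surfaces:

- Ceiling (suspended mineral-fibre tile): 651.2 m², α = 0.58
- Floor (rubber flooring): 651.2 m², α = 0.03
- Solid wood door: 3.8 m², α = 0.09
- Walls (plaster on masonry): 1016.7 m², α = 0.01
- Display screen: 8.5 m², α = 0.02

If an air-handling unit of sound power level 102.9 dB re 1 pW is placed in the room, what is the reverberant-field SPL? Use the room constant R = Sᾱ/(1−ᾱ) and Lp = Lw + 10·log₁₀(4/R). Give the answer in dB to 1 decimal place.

A = 407.911 sabins; S = 2331.4 m².
ᾱ = 407.911/2331.4 = 0.1750; R = Sᾱ/(1−ᾱ) = 407.911/(1−0.1750) = 494.438 m².
Lp = 102.9 + 10·log₁₀(4/494.438) = 102.9 + (-20.92) = 82.0 dB.

82.0 dB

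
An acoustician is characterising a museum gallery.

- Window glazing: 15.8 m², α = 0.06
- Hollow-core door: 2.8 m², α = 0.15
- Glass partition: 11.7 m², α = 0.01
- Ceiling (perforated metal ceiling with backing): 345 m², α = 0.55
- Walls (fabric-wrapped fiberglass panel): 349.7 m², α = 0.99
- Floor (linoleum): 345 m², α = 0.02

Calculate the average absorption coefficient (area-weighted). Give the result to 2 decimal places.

S = Σ Sᵢ = 15.8 + 2.8 + 11.7 + 345 + 349.7 + 345 = 1070.0 m².
Σ(Sᵢαᵢ) = 15.8*0.06 + 2.8*0.15 + 11.7*0.01 + 345*0.55 + 349.7*0.99 + 345*0.02 = 544.338.
ᾱ = A/S = 0.51.

0.51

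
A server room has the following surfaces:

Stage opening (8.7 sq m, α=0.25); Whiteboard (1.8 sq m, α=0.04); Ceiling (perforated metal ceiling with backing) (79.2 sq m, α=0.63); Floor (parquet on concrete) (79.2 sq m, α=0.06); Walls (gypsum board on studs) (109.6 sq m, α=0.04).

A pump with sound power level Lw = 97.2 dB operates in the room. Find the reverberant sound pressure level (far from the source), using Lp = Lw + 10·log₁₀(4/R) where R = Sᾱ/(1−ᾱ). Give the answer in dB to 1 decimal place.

84.3 dB

Σ(Sᵢαᵢ) = 8.7×0.25 + 1.8×0.04 + 79.2×0.63 + 79.2×0.06 + 109.6×0.04 = 61.279; total area S = 278.5 sq m.
ᾱ = 61.279/278.5 = 0.2200; R = Sᾱ/(1−ᾱ) = 61.279/(1−0.2200) = 78.563 sq m.
Lp = Lw + 10 log₁₀(4/R) = 97.2 -12.93 = 84.3 dB.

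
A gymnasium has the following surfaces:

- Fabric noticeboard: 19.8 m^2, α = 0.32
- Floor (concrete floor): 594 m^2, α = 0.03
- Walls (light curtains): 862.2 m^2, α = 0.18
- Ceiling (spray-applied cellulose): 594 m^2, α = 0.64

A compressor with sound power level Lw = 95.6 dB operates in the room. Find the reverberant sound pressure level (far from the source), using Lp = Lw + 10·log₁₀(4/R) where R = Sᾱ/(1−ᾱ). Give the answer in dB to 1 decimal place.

Σ(Sᵢαᵢ) = 19.8×0.32 + 594×0.03 + 862.2×0.18 + 594×0.64 = 559.512; total area S = 2070.0 m^2.
ᾱ = 559.512/2070.0 = 0.2703; R = Sᾱ/(1−ᾱ) = 559.512/(1−0.2703) = 766.770 m^2.
Lp = Lw + 10 log₁₀(4/R) = 95.6 -22.83 = 72.8 dB.

72.8 dB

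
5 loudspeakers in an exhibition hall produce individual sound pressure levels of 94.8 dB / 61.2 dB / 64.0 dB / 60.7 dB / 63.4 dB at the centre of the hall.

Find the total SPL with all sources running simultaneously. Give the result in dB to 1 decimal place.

94.8 dB

Σ 10^(Lᵢ/10) = 3.027e+09.
L_total = 10·log₁₀(3.027e+09) = 94.8 dB.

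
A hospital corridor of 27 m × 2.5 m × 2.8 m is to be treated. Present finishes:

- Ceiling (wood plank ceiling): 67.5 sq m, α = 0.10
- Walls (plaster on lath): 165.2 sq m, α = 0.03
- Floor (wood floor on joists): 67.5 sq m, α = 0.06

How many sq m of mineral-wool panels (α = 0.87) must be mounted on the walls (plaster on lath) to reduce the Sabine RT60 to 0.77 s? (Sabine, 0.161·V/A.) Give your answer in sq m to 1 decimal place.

28.3

Equivalent absorption area: A₁ = 67.5·0.10 + 165.2·0.03 + 67.5·0.06 = 15.756 sq m.
Required A₂ = 0.161·189/0.77 = 39.518 sabins.
Absorption to add: 39.518 − 15.756 = 23.762 sabins.
Net gain per sq m: Δα = 0.87 − 0.03 = 0.84.
Area = ΔA/Δα = 23.762/0.84 = 28.3 sq m.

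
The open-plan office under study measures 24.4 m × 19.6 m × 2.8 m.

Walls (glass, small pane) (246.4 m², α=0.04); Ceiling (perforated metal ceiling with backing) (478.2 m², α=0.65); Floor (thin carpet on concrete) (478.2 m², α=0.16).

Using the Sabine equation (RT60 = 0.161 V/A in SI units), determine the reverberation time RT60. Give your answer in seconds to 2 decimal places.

Total absorption A = 246.4·0.04 + 478.2·0.65 + 478.2·0.16
  = 9.856 + 310.830 + 76.512 = 397.198 m² sabins.
Room volume: 1339.072 m³.
T = 0.161 V/A = 0.161·1339.072/397.198 = 0.54 s.

0.54 sec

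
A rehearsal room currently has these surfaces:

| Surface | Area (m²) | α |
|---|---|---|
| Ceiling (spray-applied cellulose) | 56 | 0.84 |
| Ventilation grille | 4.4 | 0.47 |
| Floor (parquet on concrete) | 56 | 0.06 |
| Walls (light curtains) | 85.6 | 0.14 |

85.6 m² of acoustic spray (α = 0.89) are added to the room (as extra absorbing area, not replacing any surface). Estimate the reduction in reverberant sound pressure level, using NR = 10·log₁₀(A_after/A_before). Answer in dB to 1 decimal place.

3.4 dB

Summing Sᵢαᵢ: 47.040 + 2.068 + 3.360 + 11.984 → A_before = 64.452 sabins.
Added absorption = 85.6 × 0.89 = 76.184 sabins.
A_after = 64.452 + 76.184 = 140.636 sabins.
Reduction = 10 log₁₀(A_after/A_before) = 10 log₁₀(2.1820) = 3.4 dB.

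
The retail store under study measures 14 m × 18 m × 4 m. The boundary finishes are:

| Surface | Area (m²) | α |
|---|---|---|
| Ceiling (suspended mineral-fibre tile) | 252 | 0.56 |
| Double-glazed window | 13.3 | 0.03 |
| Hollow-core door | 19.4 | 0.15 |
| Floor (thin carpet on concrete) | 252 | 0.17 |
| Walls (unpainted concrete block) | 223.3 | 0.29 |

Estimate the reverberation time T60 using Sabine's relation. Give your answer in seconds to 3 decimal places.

Summing Sᵢαᵢ: 141.120 + 0.399 + 2.910 + 42.840 + 64.757 → A = 252.026 sabins.
Room volume: 1008 m³.
T = 0.161 V/A = 0.161·1008/252.026 = 0.644 s.

0.644 seconds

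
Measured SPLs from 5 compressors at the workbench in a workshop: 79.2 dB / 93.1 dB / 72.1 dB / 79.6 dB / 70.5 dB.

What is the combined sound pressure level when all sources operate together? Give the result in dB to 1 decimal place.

Sum in the linear (power) domain: Σ 10^(Lᵢ/10) = 10^(79.2/10) + 10^(93.1/10) + 10^(72.1/10) + 10^(79.6/10) + 10^(70.5/10) = 2.244e+09.
L_total = 10·log₁₀(2.244e+09) = 93.5 dB.

93.5 dB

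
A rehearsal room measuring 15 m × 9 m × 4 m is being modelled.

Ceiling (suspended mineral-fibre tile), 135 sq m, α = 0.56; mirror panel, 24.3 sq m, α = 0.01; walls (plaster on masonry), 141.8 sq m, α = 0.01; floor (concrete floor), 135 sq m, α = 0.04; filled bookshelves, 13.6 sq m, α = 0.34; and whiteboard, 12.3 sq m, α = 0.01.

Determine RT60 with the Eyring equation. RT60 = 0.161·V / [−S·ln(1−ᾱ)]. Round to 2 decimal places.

0.90 seconds

Total surface area S = 135 + 24.3 + 141.8 + 135 + 13.6 + 12.3 = 462.0 sq m.
Σ(Sᵢαᵢ) = 135×0.56 + 24.3×0.01 + 141.8×0.01 + 135×0.04 + 13.6×0.34 + 12.3×0.01 = 87.408.
ᾱ = 87.408 / 462.0 = 0.1892.
−S·ln(1−ᾱ) = −462.0 × ln(1 − 0.1892) = 96.897.
V = 15 × 9 × 4 = 540 m³.
T = 0.161·V/[−S·ln(1−ᾱ)] = 0.161·540/96.897 = 0.90 s.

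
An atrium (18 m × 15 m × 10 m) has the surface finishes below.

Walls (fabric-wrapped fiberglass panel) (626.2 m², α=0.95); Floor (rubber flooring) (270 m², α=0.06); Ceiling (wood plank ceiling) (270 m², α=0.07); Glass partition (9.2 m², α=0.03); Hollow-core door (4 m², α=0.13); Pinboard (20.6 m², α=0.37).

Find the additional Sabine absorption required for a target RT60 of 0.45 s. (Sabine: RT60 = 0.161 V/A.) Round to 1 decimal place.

327.6 sabins

Total absorption A₁ = 626.2*0.95 + 270*0.06 + 270*0.07 + 9.2*0.03 + 4*0.13 + 20.6*0.37
  = 594.890 + 16.200 + 18.900 + 0.276 + 0.520 + 7.622 = 638.408 m² sabins.
For T = 0.45 s, need A₂ = 0.161·V/T = 0.161·2700/0.45 = 966.000 sabins.
Additional absorption ΔA = 966.000 − 638.408 = 327.6 sabins.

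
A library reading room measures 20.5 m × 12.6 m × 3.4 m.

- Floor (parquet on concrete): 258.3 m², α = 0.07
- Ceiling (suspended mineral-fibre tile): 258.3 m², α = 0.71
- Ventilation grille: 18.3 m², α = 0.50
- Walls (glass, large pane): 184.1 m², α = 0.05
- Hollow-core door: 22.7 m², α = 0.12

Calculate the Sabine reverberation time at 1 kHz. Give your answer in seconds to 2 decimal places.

0.64 seconds

A = Σ Sᵢαᵢ = 258.3·0.07 + 258.3·0.71 + 18.3·0.50 + 184.1·0.05 + 22.7·0.12 = 222.553 sabins.
V = 20.5·12.6·3.4 = 878.22 m³.
RT60 = 0.161 · V / A = 0.161 × 878.22 / 222.553 = 0.64 s.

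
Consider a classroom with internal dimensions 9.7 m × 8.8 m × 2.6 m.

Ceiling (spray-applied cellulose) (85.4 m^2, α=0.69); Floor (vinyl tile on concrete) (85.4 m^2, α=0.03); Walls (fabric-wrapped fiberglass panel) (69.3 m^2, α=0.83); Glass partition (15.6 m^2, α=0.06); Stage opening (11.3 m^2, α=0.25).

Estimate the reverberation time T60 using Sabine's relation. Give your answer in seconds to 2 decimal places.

0.29 s

A = Σ Sᵢαᵢ = 85.4·0.69 + 85.4·0.03 + 69.3·0.83 + 15.6·0.06 + 11.3·0.25 = 122.768 sabins.
V = 9.7·8.8·2.6 = 221.936 m³.
Sabine: RT60 = 0.161 × 221.936 / 122.768 = 0.29 s.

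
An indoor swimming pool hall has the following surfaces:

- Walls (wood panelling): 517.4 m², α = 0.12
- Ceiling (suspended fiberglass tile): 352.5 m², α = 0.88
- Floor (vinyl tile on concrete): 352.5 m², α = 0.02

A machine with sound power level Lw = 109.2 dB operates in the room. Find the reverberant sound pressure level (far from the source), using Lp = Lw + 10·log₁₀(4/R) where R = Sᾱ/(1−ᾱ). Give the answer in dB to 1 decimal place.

87.8 dB

A = 379.338 sabins; S = 1222.4 m².
ᾱ = 379.338/1222.4 = 0.3103; R = Sᾱ/(1−ᾱ) = 379.338/(1−0.3103) = 550.004 m².
Lp = 109.2 + 10·log₁₀(4/550.004) = 109.2 + (-21.38) = 87.8 dB.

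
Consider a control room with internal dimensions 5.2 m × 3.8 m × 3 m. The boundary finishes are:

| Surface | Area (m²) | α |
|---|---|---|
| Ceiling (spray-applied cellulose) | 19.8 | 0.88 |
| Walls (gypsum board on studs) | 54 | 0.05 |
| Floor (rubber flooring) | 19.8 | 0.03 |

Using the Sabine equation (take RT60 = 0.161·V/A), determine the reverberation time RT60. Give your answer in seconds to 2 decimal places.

A = Σ Sᵢαᵢ = 19.8*0.88 + 54*0.05 + 19.8*0.03 = 20.718 sabins.
Volume V = 5.2 × 3.8 × 3 = 59.28 m³.
T = 0.161 V/A = 0.161·59.28/20.718 = 0.46 s.

0.46 sec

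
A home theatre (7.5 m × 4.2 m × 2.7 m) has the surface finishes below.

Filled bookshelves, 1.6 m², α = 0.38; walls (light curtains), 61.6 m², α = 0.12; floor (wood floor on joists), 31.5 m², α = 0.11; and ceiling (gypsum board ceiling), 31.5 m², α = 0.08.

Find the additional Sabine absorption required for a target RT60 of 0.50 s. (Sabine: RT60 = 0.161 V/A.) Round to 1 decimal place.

13.4 sabins

Summing Sᵢαᵢ: 0.608 + 7.392 + 3.465 + 2.520 → A₁ = 13.985 sabins.
V = 85.05 m³. Required absorption A₂ = 0.161 × 85.05 / 0.50 = 27.386 sabins.
ΔA = A₂ − A₁ = 27.386 − 13.985 = 13.4 sabins.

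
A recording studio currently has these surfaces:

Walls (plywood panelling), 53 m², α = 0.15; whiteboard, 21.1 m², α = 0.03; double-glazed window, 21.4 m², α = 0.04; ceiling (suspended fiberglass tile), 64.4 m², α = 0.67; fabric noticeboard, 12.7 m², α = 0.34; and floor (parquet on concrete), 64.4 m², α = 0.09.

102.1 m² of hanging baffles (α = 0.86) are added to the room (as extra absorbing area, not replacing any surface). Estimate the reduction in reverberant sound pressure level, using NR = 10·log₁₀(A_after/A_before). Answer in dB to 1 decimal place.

Summing Sᵢαᵢ: 7.950 + 0.633 + 0.856 + 43.148 + 4.318 + 5.796 → A_before = 62.701 sabins.
Added absorption = 102.1 × 0.86 = 87.806 sabins.
New total A_after = 150.507 sabins.
NR = 10·log₁₀(150.507/62.701) = 3.8 dB.

3.8 dB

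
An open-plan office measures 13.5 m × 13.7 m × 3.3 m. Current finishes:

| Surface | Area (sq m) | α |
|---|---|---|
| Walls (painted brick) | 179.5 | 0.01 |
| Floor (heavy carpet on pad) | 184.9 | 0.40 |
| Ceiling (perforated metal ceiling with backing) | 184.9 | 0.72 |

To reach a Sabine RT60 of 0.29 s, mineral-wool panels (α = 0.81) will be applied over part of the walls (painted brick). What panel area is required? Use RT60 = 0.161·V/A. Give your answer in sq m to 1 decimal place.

162.4

A₁ = Σ Sᵢαᵢ = 179.5×0.01 + 184.9×0.40 + 184.9×0.72 = 208.883 sabins.
Required A₂ = 0.161·610.335/0.29 = 338.841 sabins.
ΔA needed = 338.841 − 208.883 = 129.958 sabins.
Each sq m of panel replacing the walls (painted brick) adds (0.81 − 0.01) = 0.80 sabins.
Panel area = 129.958 / 0.80 = 162.4 sq m.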